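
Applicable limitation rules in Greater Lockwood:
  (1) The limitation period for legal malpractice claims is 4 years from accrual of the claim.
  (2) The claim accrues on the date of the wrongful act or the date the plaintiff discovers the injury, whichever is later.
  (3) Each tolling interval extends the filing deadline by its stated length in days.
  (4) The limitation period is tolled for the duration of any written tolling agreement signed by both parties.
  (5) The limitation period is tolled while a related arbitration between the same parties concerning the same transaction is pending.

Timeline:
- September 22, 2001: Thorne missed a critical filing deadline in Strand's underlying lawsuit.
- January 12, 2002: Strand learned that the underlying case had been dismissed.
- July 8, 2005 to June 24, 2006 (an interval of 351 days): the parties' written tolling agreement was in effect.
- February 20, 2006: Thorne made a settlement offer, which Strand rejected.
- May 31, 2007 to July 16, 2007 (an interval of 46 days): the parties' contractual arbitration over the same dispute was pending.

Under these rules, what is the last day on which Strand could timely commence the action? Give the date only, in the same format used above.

The claim accrued on January 12, 2002 — the later of the September 22, 2001 act and the January 12, 2002 discovery.
4 years from January 12, 2002 is January 12, 2006.
The period was tolled for 351 days by the written tolling agreement (July 8, 2005 to June 24, 2006), pushing the deadline to December 29, 2006.
The pending related arbitration starting May 31, 2007 came too late — the period had run on December 29, 2006 — and so does not extend the deadline.
None of the other events listed affects the running of the period under the stated rules.

December 29, 2006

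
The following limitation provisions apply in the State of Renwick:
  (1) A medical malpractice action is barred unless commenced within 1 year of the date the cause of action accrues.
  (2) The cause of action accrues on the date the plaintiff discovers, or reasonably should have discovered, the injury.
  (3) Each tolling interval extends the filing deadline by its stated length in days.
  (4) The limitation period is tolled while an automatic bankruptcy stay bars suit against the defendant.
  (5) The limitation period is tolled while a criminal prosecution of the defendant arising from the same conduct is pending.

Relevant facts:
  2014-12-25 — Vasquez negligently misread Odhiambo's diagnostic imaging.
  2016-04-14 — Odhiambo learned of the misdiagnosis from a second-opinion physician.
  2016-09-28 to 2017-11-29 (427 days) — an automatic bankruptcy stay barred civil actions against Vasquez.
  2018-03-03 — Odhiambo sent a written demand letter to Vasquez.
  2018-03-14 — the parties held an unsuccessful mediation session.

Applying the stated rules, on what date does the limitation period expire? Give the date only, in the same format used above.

2018-06-15

Accrual is tied to discovery, so the period began on 2016-04-14 rather than on 2014-12-25 when the act occurred.
Adding the 1 year base period to 2016-04-14 gives a deadline of 2017-04-14, before any tolling.
The period was tolled for 427 days by the automatic bankruptcy stay (2016-09-28 to 2017-11-29), pushing the deadline to 2018-06-15.
None of the other events listed affects the running of the period under the stated rules.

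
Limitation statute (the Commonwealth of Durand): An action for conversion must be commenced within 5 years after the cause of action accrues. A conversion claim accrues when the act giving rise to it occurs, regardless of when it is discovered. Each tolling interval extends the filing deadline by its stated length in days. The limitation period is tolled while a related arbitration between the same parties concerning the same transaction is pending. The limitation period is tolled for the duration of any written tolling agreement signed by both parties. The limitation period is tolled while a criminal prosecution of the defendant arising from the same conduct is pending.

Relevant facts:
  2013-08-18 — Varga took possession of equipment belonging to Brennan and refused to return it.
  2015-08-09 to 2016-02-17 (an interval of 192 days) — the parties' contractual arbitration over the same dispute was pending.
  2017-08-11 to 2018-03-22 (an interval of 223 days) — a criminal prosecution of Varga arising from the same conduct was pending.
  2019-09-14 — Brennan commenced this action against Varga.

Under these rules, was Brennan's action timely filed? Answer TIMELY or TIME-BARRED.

TIMELY

The cause of action accrued on 2013-08-18, the date of the act.
5 years from 2013-08-18 is 2018-08-18.
The period was tolled for 192 days by the pending related arbitration (2015-08-09 to 2016-02-17), pushing the deadline to 2019-02-26.
The pending criminal prosecution from 2017-08-11 to 2018-03-22 tolled the period for 223 days, extending the deadline to 2019-10-07.
Brennan filed on 2019-09-14, before the 2019-10-07 deadline, so the action is timely.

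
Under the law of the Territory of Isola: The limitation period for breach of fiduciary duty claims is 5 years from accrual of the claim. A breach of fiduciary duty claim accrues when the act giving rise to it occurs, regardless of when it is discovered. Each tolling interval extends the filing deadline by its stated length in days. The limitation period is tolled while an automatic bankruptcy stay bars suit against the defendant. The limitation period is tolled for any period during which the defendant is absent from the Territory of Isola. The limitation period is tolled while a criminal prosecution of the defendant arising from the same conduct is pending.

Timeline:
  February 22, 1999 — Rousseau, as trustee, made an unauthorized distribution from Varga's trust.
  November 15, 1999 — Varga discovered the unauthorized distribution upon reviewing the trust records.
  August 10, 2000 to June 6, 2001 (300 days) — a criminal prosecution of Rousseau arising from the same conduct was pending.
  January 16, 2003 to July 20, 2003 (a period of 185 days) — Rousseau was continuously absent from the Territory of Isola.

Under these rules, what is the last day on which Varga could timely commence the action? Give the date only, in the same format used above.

Accrual is governed by the date of the act, so the period began to run on February 22, 1999; the later discovery on November 15, 1999 is irrelevant under the stated rule.
The untolled deadline — 5 years after February 22, 1999 — is February 22, 2004.
Because the pending criminal prosecution ran from August 10, 2000 to June 6, 2001, the deadline is extended by 300 days to December 18, 2004.
The period was tolled for 185 days by the defendant's absence from the jurisdiction (January 16, 2003 to July 20, 2003), pushing the deadline to June 21, 2005.

June 21, 2005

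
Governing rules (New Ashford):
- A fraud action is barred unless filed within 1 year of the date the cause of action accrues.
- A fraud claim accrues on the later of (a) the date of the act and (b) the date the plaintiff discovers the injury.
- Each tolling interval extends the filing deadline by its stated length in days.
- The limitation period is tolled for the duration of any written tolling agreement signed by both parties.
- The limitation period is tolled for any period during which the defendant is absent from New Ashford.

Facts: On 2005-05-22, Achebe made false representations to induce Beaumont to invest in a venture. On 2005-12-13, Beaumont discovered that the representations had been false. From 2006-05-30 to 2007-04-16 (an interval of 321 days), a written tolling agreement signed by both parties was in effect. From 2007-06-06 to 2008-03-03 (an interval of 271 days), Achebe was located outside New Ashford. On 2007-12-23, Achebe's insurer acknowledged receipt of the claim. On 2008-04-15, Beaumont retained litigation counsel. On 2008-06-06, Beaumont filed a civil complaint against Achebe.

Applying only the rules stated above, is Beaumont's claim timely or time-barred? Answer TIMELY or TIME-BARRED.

The claim accrued on 2005-12-13 — the later of the 2005-05-22 act and the 2005-12-13 discovery.
Adding the 1 year base period to 2005-12-13 gives a deadline of 2006-12-13, before any tolling.
The period was tolled for 321 days by the written tolling agreement (2006-05-30 to 2007-04-16), pushing the deadline to 2007-10-30.
The defendant's absence from the jurisdiction from 2007-06-06 to 2008-03-03 tolled the period for 271 days, extending the deadline to 2008-07-27.
None of the other events listed affects the running of the period under the stated rules.
The 2008-06-06 filing precedes the 2008-07-27 deadline; the claim is timely.

TIMELY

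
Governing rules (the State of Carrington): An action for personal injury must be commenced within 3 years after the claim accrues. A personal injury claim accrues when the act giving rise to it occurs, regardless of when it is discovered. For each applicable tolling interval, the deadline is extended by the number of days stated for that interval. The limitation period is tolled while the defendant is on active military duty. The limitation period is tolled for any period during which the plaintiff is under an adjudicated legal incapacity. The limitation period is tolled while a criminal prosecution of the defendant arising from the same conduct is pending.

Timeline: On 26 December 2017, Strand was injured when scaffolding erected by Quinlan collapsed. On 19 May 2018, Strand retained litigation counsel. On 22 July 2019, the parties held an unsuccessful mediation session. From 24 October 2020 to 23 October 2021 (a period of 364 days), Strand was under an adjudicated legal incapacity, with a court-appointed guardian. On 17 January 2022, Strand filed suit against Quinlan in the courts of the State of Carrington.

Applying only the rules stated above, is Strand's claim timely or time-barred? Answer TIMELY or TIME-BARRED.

TIME-BARRED

The claim accrued on 26 December 2017, the date of the act.
The untolled deadline — 3 years after 26 December 2017 — is 26 December 2020.
Because the plaintiff's legal incapacity ran from 24 October 2020 to 23 October 2021, the deadline is extended by 364 days to 25 December 2021.
Nothing else in the chronology tolls or restarts the period.
Strand filed on 17 January 2022, after the 25 December 2021 deadline, so the action is time-barred.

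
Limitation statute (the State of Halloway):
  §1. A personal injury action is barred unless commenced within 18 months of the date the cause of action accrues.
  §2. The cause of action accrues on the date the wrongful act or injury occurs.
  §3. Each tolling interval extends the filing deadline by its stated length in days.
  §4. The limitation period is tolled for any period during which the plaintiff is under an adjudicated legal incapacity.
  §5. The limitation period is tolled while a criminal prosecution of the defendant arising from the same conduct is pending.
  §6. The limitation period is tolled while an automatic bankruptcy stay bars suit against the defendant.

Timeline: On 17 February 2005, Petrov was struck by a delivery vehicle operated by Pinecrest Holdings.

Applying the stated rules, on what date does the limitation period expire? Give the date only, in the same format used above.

17 August 2006

The claim accrued on 17 February 2005, when the wrongful act occurred.
Adding the 18 months base period to 17 February 2005 gives a deadline of 17 August 2006, before any tolling.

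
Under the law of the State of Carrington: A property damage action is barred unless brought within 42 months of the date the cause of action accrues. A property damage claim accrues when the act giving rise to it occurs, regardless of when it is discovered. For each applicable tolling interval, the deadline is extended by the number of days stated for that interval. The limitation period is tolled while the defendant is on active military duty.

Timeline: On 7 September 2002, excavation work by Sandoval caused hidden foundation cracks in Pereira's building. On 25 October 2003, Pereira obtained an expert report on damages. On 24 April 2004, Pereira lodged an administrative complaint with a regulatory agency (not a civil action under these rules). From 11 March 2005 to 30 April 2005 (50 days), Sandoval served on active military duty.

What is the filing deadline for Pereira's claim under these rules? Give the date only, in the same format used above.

26 April 2006

The claim accrued on 7 September 2002, when the wrongful act occurred.
42 months from 7 September 2002 is 7 March 2006.
The period was tolled for 50 days by the defendant's active military service (11 March 2005 to 30 April 2005), pushing the deadline to 26 April 2006.
The other events in the timeline have no effect on the limitation period under the stated rules.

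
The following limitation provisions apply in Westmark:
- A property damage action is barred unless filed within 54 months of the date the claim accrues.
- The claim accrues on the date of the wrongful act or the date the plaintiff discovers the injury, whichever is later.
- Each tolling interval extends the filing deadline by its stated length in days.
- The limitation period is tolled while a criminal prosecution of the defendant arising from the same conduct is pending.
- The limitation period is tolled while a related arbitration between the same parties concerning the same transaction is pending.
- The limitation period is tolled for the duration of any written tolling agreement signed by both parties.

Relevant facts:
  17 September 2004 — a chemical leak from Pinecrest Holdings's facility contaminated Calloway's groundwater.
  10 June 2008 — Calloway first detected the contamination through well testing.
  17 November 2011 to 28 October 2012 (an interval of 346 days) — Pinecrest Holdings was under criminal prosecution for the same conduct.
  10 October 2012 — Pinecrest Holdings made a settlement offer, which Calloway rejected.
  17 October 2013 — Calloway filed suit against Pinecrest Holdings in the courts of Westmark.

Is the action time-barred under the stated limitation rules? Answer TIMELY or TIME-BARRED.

TIMELY

Taking the later of the act (17 September 2004) and discovery (10 June 2008), the claim accrued on 10 June 2008.
54 months from 10 June 2008 is 10 December 2012.
Because the pending criminal prosecution ran from 17 November 2011 to 28 October 2012, the deadline is extended by 346 days to 21 November 2013.
The other events in the timeline have no effect on the limitation period under the stated rules.
The 17 October 2013 filing precedes the 21 November 2013 deadline; the claim is timely.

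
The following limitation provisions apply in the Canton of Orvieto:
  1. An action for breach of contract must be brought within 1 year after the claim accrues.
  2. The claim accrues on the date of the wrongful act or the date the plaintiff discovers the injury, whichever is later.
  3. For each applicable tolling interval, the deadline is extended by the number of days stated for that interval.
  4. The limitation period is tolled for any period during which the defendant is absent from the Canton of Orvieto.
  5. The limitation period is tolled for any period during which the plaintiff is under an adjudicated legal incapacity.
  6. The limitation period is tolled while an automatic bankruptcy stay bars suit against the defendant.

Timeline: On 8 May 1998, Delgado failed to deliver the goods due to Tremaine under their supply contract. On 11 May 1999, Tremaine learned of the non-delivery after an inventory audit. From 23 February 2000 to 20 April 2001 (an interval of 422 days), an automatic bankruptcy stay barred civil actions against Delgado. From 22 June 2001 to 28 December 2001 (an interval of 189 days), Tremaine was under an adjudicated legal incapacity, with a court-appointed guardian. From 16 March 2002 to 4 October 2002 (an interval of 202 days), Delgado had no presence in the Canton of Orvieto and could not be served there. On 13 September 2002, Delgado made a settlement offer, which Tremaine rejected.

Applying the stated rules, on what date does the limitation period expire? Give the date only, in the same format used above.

12 January 2002

Taking the later of the act (8 May 1998) and discovery (11 May 1999), the claim accrued on 11 May 1999.
Adding the 1 year base period to 11 May 1999 gives a deadline of 11 May 2000, before any tolling.
The period was tolled for 422 days by the automatic bankruptcy stay (23 February 2000 to 20 April 2001), pushing the deadline to 7 July 2001.
The period was tolled for 189 days by the plaintiff's legal incapacity (22 June 2001 to 28 December 2001), pushing the deadline to 12 January 2002.
The defendant's absence from the jurisdiction from 16 March 2002 to 4 October 2002 began after the period had already run on 12 January 2002, so it has no tolling effect.
Nothing else in the chronology tolls or restarts the period.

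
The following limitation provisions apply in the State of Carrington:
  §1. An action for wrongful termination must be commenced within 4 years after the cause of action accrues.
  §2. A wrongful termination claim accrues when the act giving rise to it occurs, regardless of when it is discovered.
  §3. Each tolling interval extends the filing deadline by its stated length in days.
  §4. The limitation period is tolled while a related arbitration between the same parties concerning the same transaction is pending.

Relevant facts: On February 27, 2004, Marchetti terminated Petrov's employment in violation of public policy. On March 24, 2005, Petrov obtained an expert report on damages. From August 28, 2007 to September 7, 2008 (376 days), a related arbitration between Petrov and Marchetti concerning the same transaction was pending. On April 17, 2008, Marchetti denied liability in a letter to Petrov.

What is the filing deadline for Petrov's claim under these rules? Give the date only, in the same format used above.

The claim accrued on February 27, 2004, when the wrongful act occurred.
4 years from February 27, 2004 is February 27, 2008.
The pending related arbitration from August 28, 2007 to September 7, 2008 tolled the period for 376 days, extending the deadline to March 9, 2009.
Nothing else in the chronology tolls or restarts the period.

March 9, 2009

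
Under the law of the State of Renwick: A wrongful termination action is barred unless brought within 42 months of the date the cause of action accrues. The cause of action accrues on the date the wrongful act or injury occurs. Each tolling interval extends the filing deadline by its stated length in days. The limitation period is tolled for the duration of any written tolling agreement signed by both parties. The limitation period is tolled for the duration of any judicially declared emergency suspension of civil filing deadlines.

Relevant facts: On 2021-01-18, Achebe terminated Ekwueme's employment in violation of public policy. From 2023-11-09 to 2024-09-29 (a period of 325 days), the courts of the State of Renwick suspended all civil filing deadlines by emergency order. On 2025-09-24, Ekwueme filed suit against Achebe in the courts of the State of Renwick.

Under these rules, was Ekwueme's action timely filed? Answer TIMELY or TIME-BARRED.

TIME-BARRED

The limitation period began to run on 2021-01-18.
42 months from 2021-01-18 is 2024-07-18.
The emergency suspension of filing deadlines from 2023-11-09 to 2024-09-29 tolled the period for 325 days, extending the deadline to 2025-06-08.
Filing on 2025-09-24 missed the 2025-06-08 deadline — the action is time-barred.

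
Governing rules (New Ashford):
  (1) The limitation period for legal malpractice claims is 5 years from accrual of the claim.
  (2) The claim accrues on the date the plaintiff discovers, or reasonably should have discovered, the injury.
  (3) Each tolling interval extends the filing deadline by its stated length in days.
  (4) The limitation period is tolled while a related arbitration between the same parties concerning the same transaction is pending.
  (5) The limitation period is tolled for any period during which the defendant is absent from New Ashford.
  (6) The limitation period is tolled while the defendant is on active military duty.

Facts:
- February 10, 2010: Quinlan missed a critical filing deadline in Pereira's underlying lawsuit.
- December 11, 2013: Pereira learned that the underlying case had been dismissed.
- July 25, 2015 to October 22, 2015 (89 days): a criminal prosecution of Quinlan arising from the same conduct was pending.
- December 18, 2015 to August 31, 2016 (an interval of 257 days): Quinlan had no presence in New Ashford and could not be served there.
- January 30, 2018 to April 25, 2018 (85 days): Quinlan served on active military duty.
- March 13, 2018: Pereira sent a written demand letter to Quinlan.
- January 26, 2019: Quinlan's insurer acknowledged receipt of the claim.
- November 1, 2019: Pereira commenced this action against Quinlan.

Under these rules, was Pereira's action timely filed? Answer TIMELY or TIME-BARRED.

Under the discovery rule, the claim accrued on December 11, 2013, when Pereira discovered the injury — not on the February 10, 2010 date of the underlying act.
Adding the 5 years base period to December 11, 2013 gives a deadline of December 11, 2018, before any tolling.
The period was tolled for 257 days by the defendant's absence from the jurisdiction (December 18, 2015 to August 31, 2016), pushing the deadline to August 25, 2019.
The period was tolled for 85 days by the defendant's active military service (January 30, 2018 to April 25, 2018), pushing the deadline to November 18, 2019.
No stated provision tolls the period for a criminal prosecution, so the interval from July 25, 2015 to October 22, 2015 has no effect on the deadline.
Nothing else in the chronology tolls or restarts the period.
The November 1, 2019 filing precedes the November 18, 2019 deadline; the claim is timely.

TIMELY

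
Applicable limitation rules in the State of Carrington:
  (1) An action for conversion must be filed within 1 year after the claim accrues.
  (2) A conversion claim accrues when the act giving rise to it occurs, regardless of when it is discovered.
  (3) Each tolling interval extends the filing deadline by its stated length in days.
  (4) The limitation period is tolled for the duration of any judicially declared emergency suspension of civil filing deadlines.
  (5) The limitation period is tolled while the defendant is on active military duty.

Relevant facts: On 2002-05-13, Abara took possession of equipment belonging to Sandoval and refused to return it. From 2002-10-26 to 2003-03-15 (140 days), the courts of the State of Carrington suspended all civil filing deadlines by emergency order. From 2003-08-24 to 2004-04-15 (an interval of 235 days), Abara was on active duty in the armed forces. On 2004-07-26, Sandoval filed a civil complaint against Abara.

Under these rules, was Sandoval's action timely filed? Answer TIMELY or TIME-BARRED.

The limitation period began to run on 2002-05-13.
The untolled deadline — 1 year after 2002-05-13 — is 2003-05-13.
The emergency suspension of filing deadlines from 2002-10-26 to 2003-03-15 tolled the period for 140 days, extending the deadline to 2003-09-30.
The defendant's active military service from 2003-08-24 to 2004-04-15 tolled the period for 235 days, extending the deadline to 2004-05-22.
Sandoval filed on 2004-07-26, after the 2004-05-22 deadline, so the action is time-barred.

TIME-BARRED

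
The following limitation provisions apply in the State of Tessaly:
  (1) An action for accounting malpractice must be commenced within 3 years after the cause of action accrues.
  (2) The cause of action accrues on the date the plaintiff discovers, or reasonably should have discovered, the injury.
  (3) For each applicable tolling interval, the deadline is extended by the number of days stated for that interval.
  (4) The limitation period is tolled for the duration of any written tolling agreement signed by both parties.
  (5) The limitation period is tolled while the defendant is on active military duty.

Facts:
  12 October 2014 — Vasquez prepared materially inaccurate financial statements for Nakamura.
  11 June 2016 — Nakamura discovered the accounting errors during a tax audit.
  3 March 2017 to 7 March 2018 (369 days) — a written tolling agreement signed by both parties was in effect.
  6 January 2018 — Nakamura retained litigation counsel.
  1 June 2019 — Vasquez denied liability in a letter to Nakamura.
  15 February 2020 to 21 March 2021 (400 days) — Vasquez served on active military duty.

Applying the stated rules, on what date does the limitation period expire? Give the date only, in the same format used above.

19 July 2021

Under the discovery rule, the claim accrued on 11 June 2016, when Nakamura discovered the injury — not on the 12 October 2014 date of the underlying act.
The untolled deadline — 3 years after 11 June 2016 — is 11 June 2019.
Because the written tolling agreement ran from 3 March 2017 to 7 March 2018, the deadline is extended by 369 days to 14 June 2020.
The defendant's active military service from 15 February 2020 to 21 March 2021 tolled the period for 400 days, extending the deadline to 19 July 2021.
The other events in the timeline have no effect on the limitation period under the stated rules.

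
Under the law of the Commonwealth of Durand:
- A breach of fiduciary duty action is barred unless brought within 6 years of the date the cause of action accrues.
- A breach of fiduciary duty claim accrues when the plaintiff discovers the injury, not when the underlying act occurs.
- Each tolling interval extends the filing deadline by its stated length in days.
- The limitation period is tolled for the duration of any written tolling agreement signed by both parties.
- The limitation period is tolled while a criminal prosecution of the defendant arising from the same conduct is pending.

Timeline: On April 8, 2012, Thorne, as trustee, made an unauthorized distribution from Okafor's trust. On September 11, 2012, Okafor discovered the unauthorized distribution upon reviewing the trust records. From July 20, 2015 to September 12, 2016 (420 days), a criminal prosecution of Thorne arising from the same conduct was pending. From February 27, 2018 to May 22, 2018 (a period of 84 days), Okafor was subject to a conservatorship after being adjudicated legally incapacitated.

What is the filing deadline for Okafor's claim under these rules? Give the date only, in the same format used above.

The claim did not accrue until Okafor discovered the injury on September 11, 2012; the April 8, 2012 act date does not start the clock under the stated rule.
Adding the 6 years base period to September 11, 2012 gives a deadline of September 11, 2018, before any tolling.
The period was tolled for 420 days by the pending criminal prosecution (July 20, 2015 to September 12, 2016), pushing the deadline to November 5, 2019.
No stated provision tolls the period for the plaintiff's incapacity, so the interval from February 27, 2018 to May 22, 2018 has no effect on the deadline.

November 5, 2019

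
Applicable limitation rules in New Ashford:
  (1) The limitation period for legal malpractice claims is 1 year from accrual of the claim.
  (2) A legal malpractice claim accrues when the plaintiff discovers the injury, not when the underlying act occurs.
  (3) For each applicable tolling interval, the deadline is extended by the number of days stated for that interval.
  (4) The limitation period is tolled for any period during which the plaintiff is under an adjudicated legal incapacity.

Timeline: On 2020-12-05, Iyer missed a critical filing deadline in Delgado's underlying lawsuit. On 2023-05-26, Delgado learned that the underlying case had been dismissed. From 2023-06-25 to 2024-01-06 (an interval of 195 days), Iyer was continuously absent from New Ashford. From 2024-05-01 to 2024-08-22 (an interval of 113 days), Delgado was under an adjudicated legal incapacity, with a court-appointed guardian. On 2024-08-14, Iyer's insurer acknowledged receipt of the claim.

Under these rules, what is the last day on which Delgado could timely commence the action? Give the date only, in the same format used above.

Accrual is tied to discovery, so the period began on 2023-05-26 rather than on 2020-12-05 when the act occurred.
Adding the 1 year base period to 2023-05-26 gives a deadline of 2024-05-26, before any tolling.
The period was tolled for 113 days by the plaintiff's legal incapacity (2024-05-01 to 2024-08-22), pushing the deadline to 2024-09-16.
No stated provision tolls the period for the defendant's absence, so the interval from 2023-06-25 to 2024-01-06 has no effect on the deadline.
Nothing else in the chronology tolls or restarts the period.

2024-09-16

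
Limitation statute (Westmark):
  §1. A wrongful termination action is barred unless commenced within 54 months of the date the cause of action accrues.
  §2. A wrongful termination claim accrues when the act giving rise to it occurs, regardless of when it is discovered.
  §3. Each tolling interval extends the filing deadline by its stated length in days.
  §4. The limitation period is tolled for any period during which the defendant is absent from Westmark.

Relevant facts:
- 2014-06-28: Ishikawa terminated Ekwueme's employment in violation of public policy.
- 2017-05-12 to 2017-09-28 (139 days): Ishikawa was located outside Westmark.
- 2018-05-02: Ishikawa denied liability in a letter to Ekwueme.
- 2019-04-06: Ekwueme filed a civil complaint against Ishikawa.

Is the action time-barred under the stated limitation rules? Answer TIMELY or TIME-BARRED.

The cause of action accrued on 2014-06-28, the date of the act.
The untolled deadline — 54 months after 2014-06-28 — is 2018-12-28.
The defendant's absence from the jurisdiction from 2017-05-12 to 2017-09-28 tolled the period for 139 days, extending the deadline to 2019-05-16.
The other events in the timeline have no effect on the limitation period under the stated rules.
Ekwueme filed on 2019-04-06, before the 2019-05-16 deadline, so the action is timely.

TIMELY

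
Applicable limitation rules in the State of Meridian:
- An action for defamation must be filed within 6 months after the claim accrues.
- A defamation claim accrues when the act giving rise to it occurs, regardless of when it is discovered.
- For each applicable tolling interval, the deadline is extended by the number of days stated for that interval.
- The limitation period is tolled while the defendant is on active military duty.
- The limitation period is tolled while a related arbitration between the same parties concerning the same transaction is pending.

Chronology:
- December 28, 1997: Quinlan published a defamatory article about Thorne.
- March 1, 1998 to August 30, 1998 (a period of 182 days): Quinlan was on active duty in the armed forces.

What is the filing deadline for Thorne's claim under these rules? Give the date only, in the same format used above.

December 27, 1998

The claim accrued on December 28, 1997, when the wrongful act occurred.
The untolled deadline — 6 months after December 28, 1997 — is June 28, 1998.
The defendant's active military service from March 1, 1998 to August 30, 1998 tolled the period for 182 days, extending the deadline to December 27, 1998.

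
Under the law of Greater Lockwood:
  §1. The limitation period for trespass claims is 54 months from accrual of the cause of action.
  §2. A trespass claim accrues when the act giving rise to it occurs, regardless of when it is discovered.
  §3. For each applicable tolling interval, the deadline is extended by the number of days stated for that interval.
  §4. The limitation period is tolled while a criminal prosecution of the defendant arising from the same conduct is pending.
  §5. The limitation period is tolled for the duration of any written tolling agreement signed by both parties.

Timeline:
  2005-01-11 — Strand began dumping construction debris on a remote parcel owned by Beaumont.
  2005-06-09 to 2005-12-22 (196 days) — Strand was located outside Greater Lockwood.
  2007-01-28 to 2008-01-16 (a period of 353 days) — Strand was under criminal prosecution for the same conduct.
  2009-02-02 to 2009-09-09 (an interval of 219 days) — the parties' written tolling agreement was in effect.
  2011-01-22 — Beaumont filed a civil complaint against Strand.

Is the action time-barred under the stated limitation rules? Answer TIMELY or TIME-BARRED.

The cause of action accrued on 2005-01-11, the date of the act.
54 months from 2005-01-11 is 2009-07-11.
The period was tolled for 353 days by the pending criminal prosecution (2007-01-28 to 2008-01-16), pushing the deadline to 2010-06-29.
Because the written tolling agreement ran from 2009-02-02 to 2009-09-09, the deadline is extended by 219 days to 2011-02-03.
No stated provision tolls the period for the defendant's absence, so the interval from 2005-06-09 to 2005-12-22 has no effect on the deadline.
Filing on 2011-01-22 beat the 2011-02-03 deadline — the action is timely.

TIMELY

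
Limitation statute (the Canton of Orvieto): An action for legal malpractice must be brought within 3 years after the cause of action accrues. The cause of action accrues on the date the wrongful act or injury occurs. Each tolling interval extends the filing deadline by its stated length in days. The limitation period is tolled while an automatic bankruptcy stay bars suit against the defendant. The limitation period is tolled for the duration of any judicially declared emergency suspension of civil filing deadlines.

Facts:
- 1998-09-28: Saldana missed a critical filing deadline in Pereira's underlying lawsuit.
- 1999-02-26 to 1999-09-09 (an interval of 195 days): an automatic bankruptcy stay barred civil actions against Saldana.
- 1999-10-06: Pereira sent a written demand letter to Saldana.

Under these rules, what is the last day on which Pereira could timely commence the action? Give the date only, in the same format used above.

The claim accrued on 1998-09-28, when the wrongful act occurred.
The untolled deadline — 3 years after 1998-09-28 — is 2001-09-28.
The automatic bankruptcy stay from 1999-02-26 to 1999-09-09 tolled the period for 195 days, extending the deadline to 2002-04-11.
Nothing else in the chronology tolls or restarts the period.

2002-04-11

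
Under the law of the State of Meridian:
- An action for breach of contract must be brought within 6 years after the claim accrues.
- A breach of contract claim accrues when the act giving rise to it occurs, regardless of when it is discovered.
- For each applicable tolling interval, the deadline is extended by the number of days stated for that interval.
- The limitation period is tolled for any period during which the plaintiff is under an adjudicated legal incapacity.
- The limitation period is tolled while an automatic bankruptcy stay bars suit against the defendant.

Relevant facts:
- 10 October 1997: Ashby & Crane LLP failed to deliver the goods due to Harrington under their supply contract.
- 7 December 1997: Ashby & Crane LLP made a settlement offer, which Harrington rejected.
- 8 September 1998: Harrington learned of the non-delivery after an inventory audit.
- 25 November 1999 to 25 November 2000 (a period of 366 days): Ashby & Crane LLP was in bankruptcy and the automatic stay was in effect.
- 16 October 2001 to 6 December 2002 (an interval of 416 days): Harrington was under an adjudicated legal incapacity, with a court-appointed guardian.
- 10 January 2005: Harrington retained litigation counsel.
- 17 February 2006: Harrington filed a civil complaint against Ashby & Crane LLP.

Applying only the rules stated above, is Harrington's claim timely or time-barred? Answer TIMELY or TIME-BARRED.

Accrual is governed by the date of the act, so the period began to run on 10 October 1997; the later discovery on 8 September 1998 is irrelevant under the stated rule.
Adding the 6 years base period to 10 October 1997 gives a deadline of 10 October 2003, before any tolling.
The period was tolled for 366 days by the automatic bankruptcy stay (25 November 1999 to 25 November 2000), pushing the deadline to 10 October 2004.
Because the plaintiff's legal incapacity ran from 16 October 2001 to 6 December 2002, the deadline is extended by 416 days to 30 November 2005.
None of the other events listed affects the running of the period under the stated rules.
The 17 February 2006 filing falls after the 30 November 2005 deadline; the claim is time-barred.

TIME-BARRED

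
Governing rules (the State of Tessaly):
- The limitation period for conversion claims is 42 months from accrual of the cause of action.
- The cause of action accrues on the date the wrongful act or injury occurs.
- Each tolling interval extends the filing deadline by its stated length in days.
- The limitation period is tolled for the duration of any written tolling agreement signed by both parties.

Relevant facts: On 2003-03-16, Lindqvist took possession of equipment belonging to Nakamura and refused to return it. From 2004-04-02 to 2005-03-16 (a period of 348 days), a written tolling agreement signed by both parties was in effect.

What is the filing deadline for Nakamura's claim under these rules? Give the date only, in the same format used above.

The claim accrued on 2003-03-16, when the wrongful act occurred.
42 months from 2003-03-16 is 2006-09-16.
The period was tolled for 348 days by the written tolling agreement (2004-04-02 to 2005-03-16), pushing the deadline to 2007-08-30.

2007-08-30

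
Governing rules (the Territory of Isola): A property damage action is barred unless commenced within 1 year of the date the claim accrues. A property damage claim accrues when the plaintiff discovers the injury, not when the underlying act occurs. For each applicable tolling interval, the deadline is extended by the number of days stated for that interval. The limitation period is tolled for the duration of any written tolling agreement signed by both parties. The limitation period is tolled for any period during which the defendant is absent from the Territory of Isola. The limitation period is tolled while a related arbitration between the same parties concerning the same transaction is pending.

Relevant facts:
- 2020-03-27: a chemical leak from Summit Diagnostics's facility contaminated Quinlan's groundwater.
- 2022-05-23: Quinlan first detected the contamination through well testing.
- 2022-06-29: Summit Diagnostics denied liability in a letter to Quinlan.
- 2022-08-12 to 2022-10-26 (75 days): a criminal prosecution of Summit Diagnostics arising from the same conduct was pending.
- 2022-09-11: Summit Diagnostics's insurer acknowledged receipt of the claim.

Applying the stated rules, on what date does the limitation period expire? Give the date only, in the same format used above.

2023-05-23

The claim did not accrue until Quinlan discovered the injury on 2022-05-23; the 2020-03-27 act date does not start the clock under the stated rule.
Adding the 1 year base period to 2022-05-23 gives a deadline of 2023-05-23, before any tolling.
Although a criminal prosecution ran from 2022-08-12 to 2022-10-26, the stated rules do not make that a tolling event, so it is disregarded.
None of the other events listed affects the running of the period under the stated rules.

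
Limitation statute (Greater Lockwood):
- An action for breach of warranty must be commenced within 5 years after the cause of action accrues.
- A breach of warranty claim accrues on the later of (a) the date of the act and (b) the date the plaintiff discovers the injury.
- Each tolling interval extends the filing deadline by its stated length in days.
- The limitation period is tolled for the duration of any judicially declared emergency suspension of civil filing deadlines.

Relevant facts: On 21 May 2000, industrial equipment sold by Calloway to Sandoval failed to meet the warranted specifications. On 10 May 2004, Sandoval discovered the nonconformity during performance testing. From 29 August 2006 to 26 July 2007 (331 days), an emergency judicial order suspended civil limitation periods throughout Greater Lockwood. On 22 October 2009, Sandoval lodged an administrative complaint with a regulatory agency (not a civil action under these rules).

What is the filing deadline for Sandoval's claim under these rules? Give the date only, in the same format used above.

6 April 2010

The claim accrued on 10 May 2004 — the later of the 21 May 2000 act and the 10 May 2004 discovery.
The untolled deadline — 5 years after 10 May 2004 — is 10 May 2009.
The period was tolled for 331 days by the emergency suspension of filing deadlines (29 August 2006 to 26 July 2007), pushing the deadline to 6 April 2010.
The other events in the timeline have no effect on the limitation period under the stated rules.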